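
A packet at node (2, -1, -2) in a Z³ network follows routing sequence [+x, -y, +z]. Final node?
(3, -2, -1)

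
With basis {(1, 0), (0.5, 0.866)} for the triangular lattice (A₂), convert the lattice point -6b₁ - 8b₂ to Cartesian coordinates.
(-10, -6.928)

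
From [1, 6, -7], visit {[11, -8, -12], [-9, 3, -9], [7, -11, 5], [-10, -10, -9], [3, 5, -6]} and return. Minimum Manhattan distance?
114
(one optimal route: (1, 6, -7) → (-9, 3, -9) → (-10, -10, -9) → (11, -8, -12) → (7, -11, 5) → (3, 5, -6) → (1, 6, -7))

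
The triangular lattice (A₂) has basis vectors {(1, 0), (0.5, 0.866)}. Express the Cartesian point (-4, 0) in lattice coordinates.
-4b₁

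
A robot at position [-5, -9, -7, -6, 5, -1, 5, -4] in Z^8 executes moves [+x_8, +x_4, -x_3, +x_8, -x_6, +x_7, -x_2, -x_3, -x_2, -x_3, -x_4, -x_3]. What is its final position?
(-5, -11, -11, -6, 5, -2, 6, -2)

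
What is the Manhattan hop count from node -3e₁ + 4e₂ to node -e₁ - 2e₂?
8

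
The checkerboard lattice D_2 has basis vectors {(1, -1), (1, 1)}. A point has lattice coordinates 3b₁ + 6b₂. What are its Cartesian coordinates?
(9, 3)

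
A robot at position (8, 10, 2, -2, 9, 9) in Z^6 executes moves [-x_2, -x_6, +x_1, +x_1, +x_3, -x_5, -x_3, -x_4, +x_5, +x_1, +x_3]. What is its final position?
(11, 9, 3, -3, 9, 8)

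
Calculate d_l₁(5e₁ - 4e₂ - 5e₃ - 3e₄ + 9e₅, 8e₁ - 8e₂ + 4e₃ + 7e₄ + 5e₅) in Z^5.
30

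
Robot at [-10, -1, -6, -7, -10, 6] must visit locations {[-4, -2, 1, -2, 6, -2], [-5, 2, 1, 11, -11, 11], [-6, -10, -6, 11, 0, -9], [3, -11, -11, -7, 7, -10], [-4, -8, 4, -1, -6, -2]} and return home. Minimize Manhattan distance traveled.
236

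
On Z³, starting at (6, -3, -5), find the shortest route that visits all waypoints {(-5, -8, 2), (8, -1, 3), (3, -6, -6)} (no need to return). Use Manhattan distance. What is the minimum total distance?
46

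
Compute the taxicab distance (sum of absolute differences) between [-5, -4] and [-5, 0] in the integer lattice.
4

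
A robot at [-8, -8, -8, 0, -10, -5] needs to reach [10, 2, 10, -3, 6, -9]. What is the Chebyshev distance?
18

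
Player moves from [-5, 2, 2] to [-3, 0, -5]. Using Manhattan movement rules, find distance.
11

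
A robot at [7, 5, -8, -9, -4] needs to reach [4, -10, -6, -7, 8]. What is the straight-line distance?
19.6469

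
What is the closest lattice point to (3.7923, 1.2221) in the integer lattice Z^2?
(4, 1)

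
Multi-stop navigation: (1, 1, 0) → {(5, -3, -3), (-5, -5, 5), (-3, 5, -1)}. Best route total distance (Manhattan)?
47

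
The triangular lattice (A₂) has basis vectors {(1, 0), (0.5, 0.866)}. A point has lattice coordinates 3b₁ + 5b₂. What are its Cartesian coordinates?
(5.5, 4.33)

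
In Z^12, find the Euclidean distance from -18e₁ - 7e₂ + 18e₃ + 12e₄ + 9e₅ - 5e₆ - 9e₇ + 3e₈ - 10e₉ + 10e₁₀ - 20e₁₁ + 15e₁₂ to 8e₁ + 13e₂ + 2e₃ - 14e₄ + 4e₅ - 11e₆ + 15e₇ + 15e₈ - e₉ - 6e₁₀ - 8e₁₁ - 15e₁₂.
64.5755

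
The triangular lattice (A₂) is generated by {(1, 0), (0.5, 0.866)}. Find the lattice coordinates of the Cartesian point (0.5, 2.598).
-b₁ + 3b₂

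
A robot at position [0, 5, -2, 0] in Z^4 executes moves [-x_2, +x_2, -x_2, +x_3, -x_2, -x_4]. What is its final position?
(0, 3, -1, -1)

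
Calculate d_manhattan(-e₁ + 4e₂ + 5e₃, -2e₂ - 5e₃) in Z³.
17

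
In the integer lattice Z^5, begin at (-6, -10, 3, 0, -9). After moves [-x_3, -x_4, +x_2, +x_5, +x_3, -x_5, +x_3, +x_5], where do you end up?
(-6, -9, 4, -1, -8)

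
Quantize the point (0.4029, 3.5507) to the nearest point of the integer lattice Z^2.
(0, 4)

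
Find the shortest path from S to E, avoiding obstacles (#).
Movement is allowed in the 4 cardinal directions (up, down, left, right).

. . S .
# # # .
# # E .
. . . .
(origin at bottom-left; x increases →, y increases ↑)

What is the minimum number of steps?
4
(one shortest path: (2, 3) → (3, 3) → (3, 2) → (3, 1) → (2, 1))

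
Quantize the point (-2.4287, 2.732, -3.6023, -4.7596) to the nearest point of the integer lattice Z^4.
(-2, 3, -4, -5)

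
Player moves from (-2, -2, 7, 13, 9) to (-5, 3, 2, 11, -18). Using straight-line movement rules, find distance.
28.1425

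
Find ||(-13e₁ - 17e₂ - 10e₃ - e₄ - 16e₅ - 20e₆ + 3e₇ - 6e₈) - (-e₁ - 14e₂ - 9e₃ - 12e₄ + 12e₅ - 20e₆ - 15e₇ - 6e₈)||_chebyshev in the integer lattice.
28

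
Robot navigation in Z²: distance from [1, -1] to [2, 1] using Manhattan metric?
3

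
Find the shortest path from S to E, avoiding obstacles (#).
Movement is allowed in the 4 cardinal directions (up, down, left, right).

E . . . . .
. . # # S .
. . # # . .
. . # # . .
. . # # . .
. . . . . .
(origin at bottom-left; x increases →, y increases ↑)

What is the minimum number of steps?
5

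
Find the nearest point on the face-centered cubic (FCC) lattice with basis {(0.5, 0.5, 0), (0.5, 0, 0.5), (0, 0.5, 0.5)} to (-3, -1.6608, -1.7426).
(-3, -1.5, -1.5)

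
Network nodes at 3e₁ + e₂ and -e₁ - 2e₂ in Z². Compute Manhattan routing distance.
7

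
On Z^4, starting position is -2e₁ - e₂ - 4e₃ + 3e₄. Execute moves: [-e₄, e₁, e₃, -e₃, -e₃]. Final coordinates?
(-1, -1, -5, 2)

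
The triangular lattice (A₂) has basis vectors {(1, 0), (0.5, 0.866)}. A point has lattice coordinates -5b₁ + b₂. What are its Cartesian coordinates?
(-4.5, 0.866)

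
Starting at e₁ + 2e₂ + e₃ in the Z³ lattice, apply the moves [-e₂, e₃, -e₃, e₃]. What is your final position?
(1, 1, 2)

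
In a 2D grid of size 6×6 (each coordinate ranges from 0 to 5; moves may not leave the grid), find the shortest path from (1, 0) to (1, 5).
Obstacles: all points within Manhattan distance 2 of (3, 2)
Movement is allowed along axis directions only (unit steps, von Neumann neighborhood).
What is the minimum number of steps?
7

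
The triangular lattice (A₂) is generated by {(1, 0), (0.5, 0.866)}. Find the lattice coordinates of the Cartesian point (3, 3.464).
b₁ + 4b₂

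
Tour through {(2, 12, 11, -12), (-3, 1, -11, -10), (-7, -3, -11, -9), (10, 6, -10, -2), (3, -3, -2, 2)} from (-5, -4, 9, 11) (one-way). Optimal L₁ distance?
140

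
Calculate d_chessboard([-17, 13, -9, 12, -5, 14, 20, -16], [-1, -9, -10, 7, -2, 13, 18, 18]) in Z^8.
34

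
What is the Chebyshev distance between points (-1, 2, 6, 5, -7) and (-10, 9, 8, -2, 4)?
11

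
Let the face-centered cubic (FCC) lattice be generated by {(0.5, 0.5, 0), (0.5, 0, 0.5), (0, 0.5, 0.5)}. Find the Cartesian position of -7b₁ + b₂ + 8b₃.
(-3, 0.5, 4.5)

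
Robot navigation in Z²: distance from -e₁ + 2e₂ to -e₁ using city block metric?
2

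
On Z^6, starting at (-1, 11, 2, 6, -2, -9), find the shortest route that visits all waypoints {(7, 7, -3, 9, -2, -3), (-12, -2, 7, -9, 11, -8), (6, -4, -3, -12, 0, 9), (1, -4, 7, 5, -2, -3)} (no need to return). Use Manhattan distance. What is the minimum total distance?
164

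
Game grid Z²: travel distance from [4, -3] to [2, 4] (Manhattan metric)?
9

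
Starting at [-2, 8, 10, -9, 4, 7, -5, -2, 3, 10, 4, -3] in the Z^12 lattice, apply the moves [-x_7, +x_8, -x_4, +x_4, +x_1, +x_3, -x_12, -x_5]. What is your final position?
(-1, 8, 11, -9, 3, 7, -6, -1, 3, 10, 4, -4)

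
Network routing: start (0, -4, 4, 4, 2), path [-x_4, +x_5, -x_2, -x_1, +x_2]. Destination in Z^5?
(-1, -4, 4, 3, 3)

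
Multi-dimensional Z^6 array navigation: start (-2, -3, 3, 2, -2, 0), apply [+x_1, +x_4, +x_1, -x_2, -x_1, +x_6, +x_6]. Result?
(-1, -4, 3, 3, -2, 2)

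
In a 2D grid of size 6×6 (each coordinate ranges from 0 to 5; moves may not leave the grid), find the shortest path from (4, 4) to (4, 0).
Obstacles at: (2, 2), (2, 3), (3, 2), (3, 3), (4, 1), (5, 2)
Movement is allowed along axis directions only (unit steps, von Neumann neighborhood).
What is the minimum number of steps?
10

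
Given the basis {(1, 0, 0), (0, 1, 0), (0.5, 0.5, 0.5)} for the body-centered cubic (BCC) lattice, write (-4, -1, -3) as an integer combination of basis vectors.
-b₁ + 2b₂ - 6b₃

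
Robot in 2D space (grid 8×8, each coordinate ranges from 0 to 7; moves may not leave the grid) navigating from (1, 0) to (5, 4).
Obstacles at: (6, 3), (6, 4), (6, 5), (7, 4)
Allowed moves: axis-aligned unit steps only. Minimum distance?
8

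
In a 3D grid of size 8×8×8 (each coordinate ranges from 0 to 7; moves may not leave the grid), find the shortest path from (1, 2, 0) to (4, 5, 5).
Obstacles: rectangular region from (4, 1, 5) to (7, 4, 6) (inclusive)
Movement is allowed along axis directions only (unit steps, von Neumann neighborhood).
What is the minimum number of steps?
11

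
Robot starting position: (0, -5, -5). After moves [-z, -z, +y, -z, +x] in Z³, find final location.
(1, -4, -8)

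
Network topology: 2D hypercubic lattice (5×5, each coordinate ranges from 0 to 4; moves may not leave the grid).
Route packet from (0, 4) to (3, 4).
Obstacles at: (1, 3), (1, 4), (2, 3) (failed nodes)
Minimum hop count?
7
(one shortest path: (0, 4) → (0, 3) → (0, 2) → (1, 2) → (2, 2) → (3, 2) → (3, 3) → (3, 4))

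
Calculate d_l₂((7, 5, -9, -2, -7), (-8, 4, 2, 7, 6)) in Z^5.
24.4336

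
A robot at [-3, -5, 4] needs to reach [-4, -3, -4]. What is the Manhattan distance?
11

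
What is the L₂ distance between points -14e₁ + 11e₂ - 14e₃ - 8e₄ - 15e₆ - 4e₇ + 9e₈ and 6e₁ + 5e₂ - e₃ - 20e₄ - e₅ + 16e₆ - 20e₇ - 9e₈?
47.8644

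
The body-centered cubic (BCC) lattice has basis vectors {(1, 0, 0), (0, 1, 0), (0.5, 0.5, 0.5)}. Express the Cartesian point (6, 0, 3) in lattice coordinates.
3b₁ - 3b₂ + 6b₃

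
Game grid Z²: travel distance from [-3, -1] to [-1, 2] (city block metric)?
5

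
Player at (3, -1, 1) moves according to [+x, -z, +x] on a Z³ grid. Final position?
(5, -1, 0)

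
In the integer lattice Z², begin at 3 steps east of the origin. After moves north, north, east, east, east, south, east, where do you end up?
(7, 1)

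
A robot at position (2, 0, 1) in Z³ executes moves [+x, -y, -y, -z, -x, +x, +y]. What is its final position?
(3, -1, 0)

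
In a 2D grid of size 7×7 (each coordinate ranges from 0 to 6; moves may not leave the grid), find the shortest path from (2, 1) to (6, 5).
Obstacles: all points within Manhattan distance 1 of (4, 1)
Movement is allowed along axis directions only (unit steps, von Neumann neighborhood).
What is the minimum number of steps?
8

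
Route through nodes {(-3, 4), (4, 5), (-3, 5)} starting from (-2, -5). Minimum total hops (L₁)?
18
(one optimal route: (-2, -5) → (-3, 4) → (-3, 5) → (4, 5))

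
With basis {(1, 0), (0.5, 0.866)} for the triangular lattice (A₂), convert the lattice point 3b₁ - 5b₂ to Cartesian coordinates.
(0.5, -4.33)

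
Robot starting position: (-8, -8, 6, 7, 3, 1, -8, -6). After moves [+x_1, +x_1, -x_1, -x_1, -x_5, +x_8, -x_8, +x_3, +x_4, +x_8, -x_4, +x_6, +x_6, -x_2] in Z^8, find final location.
(-8, -9, 7, 7, 2, 3, -8, -5)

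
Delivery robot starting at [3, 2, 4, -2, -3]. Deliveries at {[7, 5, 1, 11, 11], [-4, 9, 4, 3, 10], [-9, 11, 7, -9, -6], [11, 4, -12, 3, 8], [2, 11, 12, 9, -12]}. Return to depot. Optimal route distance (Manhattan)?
214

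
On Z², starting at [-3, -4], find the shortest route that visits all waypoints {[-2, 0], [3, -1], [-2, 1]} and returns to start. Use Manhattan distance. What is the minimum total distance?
22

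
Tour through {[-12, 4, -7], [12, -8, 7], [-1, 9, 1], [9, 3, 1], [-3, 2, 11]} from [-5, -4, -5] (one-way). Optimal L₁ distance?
101
(one optimal route: (-5, -4, -5) → (-12, 4, -7) → (-3, 2, 11) → (-1, 9, 1) → (9, 3, 1) → (12, -8, 7))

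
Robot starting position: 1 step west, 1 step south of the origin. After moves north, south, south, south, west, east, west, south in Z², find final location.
(-2, -4)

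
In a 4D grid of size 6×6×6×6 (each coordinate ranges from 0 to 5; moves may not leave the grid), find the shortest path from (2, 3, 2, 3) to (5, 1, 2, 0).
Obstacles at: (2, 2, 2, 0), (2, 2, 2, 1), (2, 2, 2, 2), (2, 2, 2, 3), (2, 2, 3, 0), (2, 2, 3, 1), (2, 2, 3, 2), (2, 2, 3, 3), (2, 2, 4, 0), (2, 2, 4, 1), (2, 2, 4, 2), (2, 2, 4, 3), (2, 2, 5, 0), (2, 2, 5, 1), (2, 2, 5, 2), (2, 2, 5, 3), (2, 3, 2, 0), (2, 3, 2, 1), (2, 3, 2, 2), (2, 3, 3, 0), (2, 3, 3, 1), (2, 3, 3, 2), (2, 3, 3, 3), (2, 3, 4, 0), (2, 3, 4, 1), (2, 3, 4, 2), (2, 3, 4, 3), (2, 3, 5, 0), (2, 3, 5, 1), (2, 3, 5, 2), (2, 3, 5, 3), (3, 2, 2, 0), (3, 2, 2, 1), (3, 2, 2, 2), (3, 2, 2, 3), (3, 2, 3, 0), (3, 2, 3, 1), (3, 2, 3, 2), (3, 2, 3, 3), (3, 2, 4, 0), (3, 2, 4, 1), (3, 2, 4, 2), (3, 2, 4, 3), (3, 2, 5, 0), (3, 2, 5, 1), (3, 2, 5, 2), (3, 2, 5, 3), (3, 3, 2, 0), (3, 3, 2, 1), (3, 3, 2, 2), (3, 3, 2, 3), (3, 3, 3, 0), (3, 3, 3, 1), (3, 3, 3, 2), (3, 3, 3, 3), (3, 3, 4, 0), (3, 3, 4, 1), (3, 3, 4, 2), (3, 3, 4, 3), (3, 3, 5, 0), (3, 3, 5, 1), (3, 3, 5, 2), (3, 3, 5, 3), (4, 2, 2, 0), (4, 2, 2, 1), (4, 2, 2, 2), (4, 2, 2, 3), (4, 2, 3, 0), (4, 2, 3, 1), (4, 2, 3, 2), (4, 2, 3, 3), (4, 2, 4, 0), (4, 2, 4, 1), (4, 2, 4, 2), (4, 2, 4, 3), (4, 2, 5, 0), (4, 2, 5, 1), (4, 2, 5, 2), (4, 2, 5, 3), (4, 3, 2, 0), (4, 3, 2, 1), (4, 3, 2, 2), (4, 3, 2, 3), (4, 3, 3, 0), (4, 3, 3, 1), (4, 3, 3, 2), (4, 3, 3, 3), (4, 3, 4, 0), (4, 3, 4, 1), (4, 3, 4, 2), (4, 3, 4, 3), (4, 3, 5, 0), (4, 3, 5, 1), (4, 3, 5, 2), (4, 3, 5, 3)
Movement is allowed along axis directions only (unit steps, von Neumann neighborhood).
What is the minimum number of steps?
10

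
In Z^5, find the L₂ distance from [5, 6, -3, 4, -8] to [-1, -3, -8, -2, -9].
13.3791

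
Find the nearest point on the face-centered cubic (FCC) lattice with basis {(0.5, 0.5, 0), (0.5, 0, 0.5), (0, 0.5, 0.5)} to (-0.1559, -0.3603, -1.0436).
(-0.5, -0.5, -1)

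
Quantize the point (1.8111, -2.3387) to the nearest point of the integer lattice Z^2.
(2, -2)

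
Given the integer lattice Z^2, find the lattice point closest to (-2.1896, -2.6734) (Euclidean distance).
(-2, -3)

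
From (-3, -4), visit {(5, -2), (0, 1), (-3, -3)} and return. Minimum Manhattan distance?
26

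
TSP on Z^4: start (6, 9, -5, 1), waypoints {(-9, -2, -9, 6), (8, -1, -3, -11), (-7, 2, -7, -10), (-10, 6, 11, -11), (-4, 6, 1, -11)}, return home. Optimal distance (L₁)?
150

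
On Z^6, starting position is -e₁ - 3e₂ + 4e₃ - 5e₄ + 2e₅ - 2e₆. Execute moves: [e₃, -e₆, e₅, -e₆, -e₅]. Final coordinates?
(-1, -3, 5, -5, 2, -4)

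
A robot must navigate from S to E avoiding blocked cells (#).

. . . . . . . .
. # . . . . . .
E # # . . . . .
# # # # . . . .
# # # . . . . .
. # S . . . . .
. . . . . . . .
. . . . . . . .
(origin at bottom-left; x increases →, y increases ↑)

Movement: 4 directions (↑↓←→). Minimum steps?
13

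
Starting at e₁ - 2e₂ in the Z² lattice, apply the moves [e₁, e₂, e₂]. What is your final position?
(2, 0)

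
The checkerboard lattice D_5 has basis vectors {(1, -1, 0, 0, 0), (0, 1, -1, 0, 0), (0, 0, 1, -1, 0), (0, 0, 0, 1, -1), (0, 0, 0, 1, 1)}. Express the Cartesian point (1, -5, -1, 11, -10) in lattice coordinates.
b₁ - 4b₂ - 5b₃ + 8b₄ - 2b₅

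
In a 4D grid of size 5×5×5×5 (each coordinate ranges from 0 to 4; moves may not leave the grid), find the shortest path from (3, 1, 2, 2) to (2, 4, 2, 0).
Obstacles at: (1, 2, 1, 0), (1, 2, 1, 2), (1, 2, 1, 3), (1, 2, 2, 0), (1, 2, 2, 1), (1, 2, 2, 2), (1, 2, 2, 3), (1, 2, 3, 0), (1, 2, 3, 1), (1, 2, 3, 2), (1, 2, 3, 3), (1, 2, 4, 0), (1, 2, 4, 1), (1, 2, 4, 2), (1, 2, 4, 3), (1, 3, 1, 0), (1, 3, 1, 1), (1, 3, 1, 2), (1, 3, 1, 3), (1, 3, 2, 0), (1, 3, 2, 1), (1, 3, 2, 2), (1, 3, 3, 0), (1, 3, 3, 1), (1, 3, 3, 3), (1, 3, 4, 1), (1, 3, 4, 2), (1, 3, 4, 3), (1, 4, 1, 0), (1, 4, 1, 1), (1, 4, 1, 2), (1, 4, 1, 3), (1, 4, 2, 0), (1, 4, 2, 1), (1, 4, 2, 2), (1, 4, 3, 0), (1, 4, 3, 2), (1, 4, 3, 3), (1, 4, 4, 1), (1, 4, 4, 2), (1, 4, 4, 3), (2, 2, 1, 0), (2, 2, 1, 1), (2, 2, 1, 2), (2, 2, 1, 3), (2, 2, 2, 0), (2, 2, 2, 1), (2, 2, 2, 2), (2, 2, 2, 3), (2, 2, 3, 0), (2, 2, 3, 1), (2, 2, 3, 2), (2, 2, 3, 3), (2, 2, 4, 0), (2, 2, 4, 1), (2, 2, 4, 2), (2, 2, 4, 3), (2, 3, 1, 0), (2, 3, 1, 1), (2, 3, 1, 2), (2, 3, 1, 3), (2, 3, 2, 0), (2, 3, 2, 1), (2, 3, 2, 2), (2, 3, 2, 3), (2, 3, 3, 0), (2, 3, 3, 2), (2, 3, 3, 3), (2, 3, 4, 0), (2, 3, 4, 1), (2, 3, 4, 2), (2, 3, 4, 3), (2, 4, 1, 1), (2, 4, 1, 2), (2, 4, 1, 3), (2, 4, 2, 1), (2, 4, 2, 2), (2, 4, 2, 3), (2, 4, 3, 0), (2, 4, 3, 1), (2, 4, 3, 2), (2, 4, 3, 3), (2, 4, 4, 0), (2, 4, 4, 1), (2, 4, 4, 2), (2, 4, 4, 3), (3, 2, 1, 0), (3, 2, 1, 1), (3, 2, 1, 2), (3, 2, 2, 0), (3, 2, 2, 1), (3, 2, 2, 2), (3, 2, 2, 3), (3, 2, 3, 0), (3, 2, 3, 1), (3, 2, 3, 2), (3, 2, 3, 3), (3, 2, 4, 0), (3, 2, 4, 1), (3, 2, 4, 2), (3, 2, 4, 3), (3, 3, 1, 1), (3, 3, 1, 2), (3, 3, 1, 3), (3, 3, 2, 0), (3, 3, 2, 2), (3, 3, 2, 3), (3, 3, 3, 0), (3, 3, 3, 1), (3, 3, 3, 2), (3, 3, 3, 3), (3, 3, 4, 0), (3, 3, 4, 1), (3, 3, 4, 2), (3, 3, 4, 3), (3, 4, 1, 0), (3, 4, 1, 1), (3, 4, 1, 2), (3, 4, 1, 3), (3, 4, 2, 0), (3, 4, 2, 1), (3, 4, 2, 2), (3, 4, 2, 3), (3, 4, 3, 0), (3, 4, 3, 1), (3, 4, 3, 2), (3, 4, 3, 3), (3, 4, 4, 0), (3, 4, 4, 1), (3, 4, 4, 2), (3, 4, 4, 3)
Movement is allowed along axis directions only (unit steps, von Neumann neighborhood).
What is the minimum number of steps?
10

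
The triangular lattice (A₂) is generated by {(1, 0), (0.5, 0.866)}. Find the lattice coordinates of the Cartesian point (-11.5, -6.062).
-8b₁ - 7b₂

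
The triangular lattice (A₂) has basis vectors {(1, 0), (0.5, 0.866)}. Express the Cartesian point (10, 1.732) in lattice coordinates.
9b₁ + 2b₂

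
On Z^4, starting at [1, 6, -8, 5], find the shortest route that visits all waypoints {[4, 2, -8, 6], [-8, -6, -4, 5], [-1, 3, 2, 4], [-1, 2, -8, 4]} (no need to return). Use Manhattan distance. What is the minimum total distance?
49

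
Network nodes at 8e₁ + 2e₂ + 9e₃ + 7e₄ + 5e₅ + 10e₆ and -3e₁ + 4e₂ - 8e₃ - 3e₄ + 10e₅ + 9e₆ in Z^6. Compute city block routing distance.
46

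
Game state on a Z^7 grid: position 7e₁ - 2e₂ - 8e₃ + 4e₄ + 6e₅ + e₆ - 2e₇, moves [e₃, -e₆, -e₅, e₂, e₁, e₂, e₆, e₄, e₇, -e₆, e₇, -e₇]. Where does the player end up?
(8, 0, -7, 5, 5, 0, -1)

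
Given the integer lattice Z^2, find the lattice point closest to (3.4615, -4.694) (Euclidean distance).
(3, -5)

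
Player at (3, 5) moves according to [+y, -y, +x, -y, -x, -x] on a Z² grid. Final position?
(2, 4)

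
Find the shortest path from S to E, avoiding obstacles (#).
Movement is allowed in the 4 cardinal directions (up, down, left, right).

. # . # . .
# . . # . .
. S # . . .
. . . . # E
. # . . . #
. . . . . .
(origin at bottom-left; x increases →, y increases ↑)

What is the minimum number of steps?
7
(one shortest path: (1, 3) → (1, 2) → (2, 2) → (3, 2) → (3, 3) → (4, 3) → (5, 3) → (5, 2))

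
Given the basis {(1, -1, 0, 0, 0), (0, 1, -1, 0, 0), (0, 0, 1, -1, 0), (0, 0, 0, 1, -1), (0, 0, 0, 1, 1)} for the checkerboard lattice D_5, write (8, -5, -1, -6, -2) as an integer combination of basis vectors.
8b₁ + 3b₂ + 2b₃ - b₄ - 3b₅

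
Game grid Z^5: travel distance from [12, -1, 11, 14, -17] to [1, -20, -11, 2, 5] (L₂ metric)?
39.9249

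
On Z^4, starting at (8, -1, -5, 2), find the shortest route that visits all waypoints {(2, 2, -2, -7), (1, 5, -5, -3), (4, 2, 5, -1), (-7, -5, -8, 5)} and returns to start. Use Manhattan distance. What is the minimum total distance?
100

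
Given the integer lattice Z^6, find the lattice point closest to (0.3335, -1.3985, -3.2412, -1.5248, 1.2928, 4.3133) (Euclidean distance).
(0, -1, -3, -2, 1, 4)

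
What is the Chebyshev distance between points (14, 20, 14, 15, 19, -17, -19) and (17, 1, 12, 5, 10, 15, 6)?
32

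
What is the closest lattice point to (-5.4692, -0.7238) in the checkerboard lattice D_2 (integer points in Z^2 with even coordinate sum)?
(-5, -1)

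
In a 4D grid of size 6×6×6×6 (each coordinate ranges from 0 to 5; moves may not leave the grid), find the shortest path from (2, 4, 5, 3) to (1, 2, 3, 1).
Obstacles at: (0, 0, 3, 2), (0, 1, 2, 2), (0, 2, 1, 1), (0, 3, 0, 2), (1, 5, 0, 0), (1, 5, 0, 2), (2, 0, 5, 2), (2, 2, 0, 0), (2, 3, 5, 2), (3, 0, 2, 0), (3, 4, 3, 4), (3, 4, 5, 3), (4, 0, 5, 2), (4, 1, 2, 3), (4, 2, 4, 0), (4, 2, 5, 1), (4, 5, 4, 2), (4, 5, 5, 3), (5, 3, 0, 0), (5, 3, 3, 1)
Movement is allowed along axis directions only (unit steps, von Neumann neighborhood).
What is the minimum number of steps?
7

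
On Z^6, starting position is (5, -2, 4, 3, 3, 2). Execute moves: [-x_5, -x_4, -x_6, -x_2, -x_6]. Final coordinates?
(5, -3, 4, 2, 2, 0)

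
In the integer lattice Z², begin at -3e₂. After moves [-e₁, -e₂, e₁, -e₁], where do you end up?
(-1, -4)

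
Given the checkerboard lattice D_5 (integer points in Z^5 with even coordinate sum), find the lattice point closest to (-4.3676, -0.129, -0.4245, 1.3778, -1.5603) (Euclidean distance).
(-4, 0, 0, 1, -1)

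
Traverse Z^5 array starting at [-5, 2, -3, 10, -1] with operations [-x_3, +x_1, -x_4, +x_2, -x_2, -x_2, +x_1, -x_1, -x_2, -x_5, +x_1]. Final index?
(-3, 0, -4, 9, -2)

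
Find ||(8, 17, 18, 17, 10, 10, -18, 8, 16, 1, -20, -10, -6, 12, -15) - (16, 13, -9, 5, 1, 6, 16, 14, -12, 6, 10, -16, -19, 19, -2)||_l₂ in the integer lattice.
66.1362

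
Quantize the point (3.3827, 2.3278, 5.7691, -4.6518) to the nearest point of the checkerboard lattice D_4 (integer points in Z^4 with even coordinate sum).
(3, 2, 6, -5)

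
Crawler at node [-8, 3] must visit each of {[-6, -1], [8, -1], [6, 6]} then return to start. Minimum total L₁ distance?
46
(one optimal route: (-8, 3) → (-6, -1) → (8, -1) → (6, 6) → (-8, 3))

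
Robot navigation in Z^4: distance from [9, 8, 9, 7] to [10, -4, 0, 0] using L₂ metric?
16.5831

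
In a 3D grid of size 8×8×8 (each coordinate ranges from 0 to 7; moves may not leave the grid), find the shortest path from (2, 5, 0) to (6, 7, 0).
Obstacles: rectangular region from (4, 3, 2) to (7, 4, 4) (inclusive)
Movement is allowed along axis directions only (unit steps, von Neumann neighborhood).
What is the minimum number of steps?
6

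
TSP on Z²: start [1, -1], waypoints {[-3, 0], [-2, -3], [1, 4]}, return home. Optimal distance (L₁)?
22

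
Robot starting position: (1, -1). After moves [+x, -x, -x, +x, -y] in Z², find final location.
(1, -2)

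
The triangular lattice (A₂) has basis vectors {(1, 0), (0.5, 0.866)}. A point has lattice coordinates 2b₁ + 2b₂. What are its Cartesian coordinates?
(3, 1.732)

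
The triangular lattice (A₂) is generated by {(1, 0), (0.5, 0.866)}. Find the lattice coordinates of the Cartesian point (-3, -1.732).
-2b₁ - 2b₂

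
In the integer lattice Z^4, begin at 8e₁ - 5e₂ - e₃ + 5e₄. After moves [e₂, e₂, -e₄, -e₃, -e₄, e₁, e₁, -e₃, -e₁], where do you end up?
(9, -3, -3, 3)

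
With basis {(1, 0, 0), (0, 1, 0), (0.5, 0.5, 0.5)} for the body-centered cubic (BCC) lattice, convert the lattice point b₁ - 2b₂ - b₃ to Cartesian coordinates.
(0.5, -2.5, -0.5)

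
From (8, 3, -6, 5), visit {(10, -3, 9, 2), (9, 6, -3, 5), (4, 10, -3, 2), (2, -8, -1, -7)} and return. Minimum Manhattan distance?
108
(one optimal route: (8, 3, -6, 5) → (10, -3, 9, 2) → (2, -8, -1, -7) → (4, 10, -3, 2) → (9, 6, -3, 5) → (8, 3, -6, 5))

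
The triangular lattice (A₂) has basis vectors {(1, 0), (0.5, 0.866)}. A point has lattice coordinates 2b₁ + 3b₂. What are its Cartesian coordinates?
(3.5, 2.598)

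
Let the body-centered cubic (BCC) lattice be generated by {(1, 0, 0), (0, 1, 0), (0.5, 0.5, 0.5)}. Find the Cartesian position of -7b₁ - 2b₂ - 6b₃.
(-10, -5, -3)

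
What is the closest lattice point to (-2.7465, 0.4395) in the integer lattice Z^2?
(-3, 0)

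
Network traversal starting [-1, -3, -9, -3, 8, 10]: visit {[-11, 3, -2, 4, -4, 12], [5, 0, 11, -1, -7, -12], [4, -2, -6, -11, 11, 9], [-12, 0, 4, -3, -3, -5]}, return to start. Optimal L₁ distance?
206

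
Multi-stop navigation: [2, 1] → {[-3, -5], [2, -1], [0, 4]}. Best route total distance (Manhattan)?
21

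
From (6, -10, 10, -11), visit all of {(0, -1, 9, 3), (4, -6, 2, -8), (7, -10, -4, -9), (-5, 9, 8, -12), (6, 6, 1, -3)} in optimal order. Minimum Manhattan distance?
109
(one optimal route: (6, -10, 10, -11) → (7, -10, -4, -9) → (4, -6, 2, -8) → (6, 6, 1, -3) → (0, -1, 9, 3) → (-5, 9, 8, -12))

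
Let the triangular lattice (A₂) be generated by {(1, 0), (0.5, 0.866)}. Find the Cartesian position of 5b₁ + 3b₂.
(6.5, 2.598)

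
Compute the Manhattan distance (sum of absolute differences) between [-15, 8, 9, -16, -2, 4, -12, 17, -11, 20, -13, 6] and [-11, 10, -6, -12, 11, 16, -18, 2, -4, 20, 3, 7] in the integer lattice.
95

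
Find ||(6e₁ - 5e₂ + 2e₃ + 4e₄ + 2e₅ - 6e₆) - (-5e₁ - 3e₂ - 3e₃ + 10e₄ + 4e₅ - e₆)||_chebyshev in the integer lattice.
11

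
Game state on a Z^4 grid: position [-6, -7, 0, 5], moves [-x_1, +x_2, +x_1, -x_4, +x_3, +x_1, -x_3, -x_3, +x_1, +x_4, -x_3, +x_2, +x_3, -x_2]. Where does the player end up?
(-4, -6, -1, 5)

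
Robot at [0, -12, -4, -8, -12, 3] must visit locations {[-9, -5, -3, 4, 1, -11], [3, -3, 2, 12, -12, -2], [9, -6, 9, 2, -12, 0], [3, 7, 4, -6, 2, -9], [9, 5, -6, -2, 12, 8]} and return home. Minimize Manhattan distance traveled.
274
(one optimal route: (0, -12, -4, -8, -12, 3) → (9, -6, 9, 2, -12, 0) → (3, -3, 2, 12, -12, -2) → (-9, -5, -3, 4, 1, -11) → (3, 7, 4, -6, 2, -9) → (9, 5, -6, -2, 12, 8) → (0, -12, -4, -8, -12, 3))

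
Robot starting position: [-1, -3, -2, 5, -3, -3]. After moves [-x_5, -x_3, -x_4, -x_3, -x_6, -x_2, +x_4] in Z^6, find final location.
(-1, -4, -4, 5, -4, -4)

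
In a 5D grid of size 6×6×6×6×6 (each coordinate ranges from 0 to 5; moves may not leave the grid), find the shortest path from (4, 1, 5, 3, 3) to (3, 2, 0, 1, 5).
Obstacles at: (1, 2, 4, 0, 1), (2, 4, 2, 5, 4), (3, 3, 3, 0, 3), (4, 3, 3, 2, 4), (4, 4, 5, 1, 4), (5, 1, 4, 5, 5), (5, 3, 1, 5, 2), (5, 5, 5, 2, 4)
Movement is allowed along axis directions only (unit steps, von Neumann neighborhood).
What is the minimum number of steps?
11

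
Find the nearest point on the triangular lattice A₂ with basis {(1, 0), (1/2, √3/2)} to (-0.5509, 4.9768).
(-1, 5.196)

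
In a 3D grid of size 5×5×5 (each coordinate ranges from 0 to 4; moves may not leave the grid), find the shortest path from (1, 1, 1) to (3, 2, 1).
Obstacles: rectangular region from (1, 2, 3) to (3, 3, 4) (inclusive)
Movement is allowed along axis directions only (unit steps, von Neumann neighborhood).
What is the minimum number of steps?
3
(one shortest path: (1, 1, 1) → (2, 1, 1) → (3, 1, 1) → (3, 2, 1))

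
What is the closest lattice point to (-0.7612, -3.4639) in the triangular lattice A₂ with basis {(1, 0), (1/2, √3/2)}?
(-1, -3.464)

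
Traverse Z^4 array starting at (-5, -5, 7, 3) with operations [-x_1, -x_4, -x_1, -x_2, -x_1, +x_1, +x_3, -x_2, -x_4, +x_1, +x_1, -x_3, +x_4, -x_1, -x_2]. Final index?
(-6, -8, 7, 2)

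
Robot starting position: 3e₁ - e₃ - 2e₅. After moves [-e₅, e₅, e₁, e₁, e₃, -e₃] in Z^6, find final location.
(5, 0, -1, 0, -2, 0)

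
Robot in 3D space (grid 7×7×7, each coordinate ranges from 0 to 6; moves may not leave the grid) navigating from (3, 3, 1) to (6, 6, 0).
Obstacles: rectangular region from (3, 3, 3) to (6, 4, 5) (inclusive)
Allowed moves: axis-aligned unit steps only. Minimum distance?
7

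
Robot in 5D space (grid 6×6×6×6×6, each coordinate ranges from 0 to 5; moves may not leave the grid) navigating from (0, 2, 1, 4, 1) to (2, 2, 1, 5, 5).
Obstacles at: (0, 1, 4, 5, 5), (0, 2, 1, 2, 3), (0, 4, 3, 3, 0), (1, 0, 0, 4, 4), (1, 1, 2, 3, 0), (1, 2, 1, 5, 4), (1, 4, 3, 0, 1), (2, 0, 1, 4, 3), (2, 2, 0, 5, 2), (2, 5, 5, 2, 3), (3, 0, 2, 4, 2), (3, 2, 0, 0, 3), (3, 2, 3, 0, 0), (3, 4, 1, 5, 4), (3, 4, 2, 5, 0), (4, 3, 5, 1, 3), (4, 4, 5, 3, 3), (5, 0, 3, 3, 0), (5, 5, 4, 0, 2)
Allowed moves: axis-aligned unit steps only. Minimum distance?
7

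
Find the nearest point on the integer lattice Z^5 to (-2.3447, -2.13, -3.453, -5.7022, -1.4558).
(-2, -2, -3, -6, -1)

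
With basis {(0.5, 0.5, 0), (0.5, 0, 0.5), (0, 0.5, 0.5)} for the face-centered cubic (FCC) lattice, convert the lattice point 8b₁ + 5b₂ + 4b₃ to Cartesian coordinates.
(6.5, 6, 4.5)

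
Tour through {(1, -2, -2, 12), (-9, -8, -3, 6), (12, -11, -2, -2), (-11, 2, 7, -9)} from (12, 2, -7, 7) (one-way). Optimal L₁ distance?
121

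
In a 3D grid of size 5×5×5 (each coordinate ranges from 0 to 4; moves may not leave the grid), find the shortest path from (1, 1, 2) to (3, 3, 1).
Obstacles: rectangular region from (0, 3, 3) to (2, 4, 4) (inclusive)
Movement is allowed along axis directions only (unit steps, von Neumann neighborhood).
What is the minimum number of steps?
5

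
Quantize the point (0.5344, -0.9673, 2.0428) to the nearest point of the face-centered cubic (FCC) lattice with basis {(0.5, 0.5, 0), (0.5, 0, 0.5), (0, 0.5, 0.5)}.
(0.5, -1, 2.5)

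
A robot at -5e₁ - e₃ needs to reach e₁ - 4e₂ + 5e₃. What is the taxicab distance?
16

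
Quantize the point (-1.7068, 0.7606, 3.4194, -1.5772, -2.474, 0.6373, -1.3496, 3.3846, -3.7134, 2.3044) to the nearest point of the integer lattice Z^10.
(-2, 1, 3, -2, -2, 1, -1, 3, -4, 2)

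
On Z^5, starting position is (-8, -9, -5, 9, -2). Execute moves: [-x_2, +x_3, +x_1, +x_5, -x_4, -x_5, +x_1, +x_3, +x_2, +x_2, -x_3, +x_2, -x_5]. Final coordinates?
(-6, -7, -4, 8, -3)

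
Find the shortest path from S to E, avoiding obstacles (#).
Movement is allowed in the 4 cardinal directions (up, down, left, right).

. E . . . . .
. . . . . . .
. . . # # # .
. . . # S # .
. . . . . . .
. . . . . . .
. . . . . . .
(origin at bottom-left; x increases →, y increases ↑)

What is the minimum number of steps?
8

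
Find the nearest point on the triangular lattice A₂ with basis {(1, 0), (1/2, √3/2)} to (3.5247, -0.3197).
(3.5, -0.866)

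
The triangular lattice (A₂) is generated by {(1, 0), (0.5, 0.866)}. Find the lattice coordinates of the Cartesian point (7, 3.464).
5b₁ + 4b₂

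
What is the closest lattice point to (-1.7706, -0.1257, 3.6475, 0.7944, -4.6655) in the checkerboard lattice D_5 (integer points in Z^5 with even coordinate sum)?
(-2, 0, 4, 1, -5)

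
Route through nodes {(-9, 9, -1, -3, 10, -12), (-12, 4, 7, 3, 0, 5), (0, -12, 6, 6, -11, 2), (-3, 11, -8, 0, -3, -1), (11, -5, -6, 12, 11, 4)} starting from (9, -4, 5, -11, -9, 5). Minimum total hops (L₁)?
240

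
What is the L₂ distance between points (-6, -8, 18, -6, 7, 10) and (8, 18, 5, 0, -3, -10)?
39.7115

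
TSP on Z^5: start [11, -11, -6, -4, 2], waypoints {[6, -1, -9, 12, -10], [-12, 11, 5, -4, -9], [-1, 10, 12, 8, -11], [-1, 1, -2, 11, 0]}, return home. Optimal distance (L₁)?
210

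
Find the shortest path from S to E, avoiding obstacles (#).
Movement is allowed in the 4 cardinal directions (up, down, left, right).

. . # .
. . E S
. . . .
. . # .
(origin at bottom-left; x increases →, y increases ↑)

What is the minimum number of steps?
1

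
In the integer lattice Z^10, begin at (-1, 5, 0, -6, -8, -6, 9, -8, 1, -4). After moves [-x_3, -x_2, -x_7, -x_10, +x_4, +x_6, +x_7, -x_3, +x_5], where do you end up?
(-1, 4, -2, -5, -7, -5, 9, -8, 1, -5)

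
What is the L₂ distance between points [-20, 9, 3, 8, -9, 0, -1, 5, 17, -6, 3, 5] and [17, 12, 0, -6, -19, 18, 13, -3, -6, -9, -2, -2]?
53.6563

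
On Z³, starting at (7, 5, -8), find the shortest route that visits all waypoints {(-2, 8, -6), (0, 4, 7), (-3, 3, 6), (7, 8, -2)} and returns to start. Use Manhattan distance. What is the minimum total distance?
66
(one optimal route: (7, 5, -8) → (-2, 8, -6) → (-3, 3, 6) → (0, 4, 7) → (7, 8, -2) → (7, 5, -8))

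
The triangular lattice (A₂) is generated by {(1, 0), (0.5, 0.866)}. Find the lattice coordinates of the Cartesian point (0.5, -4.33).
3b₁ - 5b₂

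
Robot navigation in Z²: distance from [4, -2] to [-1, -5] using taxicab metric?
8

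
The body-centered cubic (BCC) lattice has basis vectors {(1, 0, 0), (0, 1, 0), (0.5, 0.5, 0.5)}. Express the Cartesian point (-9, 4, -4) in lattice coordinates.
-5b₁ + 8b₂ - 8b₃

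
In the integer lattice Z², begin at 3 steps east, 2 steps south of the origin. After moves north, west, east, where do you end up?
(3, -1)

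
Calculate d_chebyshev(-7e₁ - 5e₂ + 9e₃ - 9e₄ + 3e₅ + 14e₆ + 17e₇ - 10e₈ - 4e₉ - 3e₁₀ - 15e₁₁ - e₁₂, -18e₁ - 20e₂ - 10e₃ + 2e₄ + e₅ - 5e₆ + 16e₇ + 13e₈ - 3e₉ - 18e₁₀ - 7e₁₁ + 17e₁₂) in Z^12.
23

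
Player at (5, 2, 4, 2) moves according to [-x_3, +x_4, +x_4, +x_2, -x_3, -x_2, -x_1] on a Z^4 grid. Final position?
(4, 2, 2, 4)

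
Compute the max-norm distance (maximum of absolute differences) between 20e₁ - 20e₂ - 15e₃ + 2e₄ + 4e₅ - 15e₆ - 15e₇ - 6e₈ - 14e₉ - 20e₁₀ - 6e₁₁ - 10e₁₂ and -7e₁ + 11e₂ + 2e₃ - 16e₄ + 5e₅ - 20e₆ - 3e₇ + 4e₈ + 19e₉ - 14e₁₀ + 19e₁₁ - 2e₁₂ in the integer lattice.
33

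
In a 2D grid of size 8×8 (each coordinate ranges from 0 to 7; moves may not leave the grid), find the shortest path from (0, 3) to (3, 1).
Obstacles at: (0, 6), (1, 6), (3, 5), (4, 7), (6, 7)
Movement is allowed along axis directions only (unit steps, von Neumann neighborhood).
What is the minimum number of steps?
5
(one shortest path: (0, 3) → (1, 3) → (2, 3) → (3, 3) → (3, 2) → (3, 1))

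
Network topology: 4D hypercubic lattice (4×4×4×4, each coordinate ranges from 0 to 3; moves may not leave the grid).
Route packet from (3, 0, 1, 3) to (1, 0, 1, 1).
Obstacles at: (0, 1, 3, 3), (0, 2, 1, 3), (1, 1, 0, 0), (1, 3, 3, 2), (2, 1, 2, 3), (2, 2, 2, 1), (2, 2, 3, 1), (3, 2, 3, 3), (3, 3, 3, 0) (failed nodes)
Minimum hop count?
4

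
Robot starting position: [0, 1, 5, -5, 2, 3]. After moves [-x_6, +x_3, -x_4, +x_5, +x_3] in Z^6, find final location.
(0, 1, 7, -6, 3, 2)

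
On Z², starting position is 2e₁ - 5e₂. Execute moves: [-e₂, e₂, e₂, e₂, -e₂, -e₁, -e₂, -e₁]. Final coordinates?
(0, -5)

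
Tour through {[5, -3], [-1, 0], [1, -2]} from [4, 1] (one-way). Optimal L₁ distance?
14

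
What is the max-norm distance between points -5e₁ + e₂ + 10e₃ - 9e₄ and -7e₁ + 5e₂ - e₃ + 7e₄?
16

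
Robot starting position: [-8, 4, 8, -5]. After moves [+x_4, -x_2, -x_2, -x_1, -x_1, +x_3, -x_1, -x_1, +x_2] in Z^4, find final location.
(-12, 3, 9, -4)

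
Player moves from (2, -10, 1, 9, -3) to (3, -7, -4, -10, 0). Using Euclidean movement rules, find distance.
20.1246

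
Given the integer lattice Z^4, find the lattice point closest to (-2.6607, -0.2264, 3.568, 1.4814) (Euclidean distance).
(-3, 0, 4, 1)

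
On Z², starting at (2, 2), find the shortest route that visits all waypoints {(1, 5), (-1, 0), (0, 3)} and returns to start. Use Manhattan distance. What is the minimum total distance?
16
(one optimal route: (2, 2) → (1, 5) → (0, 3) → (-1, 0) → (2, 2))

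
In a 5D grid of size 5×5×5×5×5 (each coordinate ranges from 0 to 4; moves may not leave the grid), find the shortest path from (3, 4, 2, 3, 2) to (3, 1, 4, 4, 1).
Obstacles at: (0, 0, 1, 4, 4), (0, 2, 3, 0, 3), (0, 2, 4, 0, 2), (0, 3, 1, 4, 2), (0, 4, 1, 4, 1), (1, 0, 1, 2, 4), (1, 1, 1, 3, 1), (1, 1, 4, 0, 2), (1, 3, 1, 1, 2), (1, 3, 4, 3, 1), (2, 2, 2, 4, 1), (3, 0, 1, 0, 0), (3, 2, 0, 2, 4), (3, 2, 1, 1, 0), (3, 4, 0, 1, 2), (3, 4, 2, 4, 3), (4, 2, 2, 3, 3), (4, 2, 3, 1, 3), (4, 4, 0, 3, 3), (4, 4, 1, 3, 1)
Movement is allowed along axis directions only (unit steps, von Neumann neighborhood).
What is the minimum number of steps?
7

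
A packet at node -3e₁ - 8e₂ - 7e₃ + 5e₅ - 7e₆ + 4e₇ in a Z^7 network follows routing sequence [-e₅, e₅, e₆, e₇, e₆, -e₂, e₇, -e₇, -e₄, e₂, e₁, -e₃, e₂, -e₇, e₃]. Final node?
(-2, -7, -7, -1, 5, -5, 4)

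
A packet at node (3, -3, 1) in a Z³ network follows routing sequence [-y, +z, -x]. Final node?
(2, -4, 2)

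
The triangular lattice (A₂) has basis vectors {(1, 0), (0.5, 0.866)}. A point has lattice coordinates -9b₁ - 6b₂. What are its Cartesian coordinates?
(-12, -5.196)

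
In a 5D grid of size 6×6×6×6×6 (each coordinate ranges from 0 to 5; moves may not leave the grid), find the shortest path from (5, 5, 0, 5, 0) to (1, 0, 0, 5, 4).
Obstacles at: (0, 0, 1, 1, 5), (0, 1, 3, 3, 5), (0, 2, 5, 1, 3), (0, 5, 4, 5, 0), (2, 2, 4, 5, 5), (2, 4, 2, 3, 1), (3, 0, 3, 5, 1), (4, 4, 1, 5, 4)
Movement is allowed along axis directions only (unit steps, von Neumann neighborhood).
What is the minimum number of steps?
13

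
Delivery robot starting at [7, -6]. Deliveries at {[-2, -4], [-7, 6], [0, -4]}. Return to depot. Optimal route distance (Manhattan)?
52
(one optimal route: (7, -6) → (-2, -4) → (-7, 6) → (0, -4) → (7, -6))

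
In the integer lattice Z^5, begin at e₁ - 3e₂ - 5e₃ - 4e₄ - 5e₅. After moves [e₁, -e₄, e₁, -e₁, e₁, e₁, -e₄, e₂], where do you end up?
(4, -2, -5, -6, -5)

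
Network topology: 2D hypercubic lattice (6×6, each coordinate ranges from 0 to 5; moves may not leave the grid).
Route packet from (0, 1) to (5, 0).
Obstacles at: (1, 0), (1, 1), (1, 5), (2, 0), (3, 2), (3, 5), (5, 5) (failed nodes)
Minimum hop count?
8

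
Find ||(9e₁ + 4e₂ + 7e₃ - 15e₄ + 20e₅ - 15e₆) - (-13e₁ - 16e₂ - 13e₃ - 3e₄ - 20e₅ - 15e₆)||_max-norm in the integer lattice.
40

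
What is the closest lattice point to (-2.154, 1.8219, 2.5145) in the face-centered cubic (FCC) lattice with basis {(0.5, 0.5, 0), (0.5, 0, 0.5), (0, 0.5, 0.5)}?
(-2, 1.5, 2.5)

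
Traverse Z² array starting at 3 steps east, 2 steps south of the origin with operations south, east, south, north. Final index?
(4, -3)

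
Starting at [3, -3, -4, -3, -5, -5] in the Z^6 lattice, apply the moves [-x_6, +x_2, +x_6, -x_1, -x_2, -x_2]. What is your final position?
(2, -4, -4, -3, -5, -5)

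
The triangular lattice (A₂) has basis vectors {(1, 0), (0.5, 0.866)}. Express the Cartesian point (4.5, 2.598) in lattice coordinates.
3b₁ + 3b₂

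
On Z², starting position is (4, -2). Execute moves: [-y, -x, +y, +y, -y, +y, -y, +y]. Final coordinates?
(3, -1)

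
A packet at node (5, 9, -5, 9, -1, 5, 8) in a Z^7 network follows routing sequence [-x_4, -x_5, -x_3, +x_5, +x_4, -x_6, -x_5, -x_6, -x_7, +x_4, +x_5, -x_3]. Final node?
(5, 9, -7, 10, -1, 3, 7)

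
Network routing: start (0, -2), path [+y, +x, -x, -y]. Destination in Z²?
(0, -2)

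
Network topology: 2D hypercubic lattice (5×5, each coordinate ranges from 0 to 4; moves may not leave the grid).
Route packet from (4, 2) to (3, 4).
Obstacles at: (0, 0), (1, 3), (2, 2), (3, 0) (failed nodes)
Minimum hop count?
3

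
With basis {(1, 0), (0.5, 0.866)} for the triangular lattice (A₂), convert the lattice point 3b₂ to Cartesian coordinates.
(1.5, 2.598)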